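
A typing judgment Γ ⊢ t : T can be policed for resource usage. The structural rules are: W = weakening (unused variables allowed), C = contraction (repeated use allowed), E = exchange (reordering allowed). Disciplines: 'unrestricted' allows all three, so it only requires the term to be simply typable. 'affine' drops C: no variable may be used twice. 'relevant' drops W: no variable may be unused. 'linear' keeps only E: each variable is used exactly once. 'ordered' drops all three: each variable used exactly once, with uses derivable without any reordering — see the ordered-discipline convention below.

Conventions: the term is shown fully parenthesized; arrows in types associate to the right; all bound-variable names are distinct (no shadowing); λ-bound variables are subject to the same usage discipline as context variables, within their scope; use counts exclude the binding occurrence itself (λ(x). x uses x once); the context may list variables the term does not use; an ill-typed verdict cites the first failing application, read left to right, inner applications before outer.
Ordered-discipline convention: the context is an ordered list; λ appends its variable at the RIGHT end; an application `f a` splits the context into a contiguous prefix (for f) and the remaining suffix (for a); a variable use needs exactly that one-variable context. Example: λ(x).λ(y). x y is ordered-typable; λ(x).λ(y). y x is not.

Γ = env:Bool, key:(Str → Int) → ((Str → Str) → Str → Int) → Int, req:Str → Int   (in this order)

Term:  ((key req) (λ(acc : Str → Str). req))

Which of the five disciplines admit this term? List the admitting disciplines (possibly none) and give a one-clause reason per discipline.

admitting disciplines: unrestricted
counts: env ×0, key ×1, req ×2, acc [bound] ×0
uses in reading order: key, req, req
typing: well-typed — term : Int
ordered ✗ (needs contraction — req ×2; needs weakening: env, acc unused)
linear ✗ (needs contraction — req ×2; needs weakening: env, acc unused)
affine ✗ (needs contraction — req ×2)
relevant ✗ (needs weakening: env, acc unused)
unrestricted ✓ (typability at Int is all that's needed)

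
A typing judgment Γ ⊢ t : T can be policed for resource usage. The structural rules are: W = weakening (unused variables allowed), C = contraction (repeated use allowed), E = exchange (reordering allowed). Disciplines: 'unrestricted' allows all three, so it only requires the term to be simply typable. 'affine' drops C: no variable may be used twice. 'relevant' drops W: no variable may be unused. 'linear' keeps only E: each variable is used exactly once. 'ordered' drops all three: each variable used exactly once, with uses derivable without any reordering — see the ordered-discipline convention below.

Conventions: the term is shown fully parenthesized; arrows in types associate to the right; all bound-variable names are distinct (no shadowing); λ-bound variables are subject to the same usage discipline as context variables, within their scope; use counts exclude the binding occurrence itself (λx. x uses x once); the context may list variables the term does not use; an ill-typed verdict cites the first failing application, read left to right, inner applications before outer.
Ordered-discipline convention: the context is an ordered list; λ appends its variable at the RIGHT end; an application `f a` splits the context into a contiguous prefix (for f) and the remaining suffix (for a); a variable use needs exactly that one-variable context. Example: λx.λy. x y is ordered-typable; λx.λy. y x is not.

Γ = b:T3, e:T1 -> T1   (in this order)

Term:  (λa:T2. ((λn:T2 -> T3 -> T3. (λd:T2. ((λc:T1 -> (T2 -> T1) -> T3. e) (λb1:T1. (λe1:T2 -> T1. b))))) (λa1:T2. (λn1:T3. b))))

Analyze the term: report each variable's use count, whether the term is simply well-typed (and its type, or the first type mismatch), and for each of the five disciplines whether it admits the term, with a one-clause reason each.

usage: b: 2×; e: 1×; a [bound]: 0×; n [bound]: 0×; d [bound]: 0×; c [bound]: 0×; b1 [bound]: 0×; e1 [bound]: 0×; a1 [bound]: 0×; n1 [bound]: 0×
left-to-right use order: e, b, b
typing: well-typed — term : T2 -> T2 -> T1 -> T1
ordered ✗ (repeated use of b ×2; a, n, d, c, b1, e1, a1, n1 left unused)
linear ✗ (repeated use of b ×2; a, n, d, c, b1, e1, a1, n1 left unused)
affine ✗ (repeated use of b ×2)
relevant ✗ (a, n, d, c, b1, e1, a1, n1 left unused)
unrestricted ✓ (type-checks (T2 -> T2 -> T1 -> T1) and nothing is barred)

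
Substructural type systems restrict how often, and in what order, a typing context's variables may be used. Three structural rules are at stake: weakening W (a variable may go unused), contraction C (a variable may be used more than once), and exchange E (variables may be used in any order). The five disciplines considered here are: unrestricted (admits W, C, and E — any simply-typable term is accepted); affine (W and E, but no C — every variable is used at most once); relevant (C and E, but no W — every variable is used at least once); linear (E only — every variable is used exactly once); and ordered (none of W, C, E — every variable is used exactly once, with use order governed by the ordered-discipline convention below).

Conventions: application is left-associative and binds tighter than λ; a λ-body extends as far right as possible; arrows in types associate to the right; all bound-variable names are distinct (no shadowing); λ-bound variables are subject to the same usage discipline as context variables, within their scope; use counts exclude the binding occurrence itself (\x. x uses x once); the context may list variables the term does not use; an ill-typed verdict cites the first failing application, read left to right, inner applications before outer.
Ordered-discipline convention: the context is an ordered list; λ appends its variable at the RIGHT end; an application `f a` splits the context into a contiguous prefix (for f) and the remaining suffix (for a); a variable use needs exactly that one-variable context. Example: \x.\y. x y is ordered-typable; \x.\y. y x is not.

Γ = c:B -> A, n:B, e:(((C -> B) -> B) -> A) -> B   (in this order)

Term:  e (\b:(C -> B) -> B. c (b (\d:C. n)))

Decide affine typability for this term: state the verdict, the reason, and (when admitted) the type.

yes — no duplicate uses among c, n, e, b, d; term : B
usage: c=1, n=1, e=1, b (λ-bound)=1, d (λ-bound)=0
use order (left to right): e, c, b, n
typing: ✓ — B
per-discipline verdicts: ordered ✗; linear ✗; affine ✓; relevant ✗; unrestricted ✓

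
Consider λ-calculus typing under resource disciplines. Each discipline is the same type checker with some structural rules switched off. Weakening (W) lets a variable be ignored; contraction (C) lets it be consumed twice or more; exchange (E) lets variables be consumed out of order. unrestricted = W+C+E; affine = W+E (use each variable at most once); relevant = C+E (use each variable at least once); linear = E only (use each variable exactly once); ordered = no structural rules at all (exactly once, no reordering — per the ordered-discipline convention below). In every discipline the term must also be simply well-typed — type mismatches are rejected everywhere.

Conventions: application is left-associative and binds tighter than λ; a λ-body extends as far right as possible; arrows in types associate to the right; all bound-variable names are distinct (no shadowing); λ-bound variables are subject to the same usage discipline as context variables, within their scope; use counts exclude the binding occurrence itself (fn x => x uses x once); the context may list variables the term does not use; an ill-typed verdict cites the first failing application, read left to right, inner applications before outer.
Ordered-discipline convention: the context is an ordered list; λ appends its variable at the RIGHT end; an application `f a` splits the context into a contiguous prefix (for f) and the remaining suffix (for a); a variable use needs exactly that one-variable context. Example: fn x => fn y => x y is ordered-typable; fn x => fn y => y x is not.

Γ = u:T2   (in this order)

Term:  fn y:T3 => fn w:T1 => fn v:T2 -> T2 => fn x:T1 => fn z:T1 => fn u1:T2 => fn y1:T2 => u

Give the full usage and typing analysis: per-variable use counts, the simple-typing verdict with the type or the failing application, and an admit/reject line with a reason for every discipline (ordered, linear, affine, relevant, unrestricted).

counts: u: 1, y (λ-bound): 0, w (λ-bound): 0, v (λ-bound): 0, x (λ-bound): 0, z (λ-bound): 0, u1 (λ-bound): 0, y1 (λ-bound): 0
left-to-right use order: u
typing: the term checks, with type T3 -> T1 -> (T2 -> T2) -> T1 -> T1 -> T2 -> T2 -> T2
ordered: ✗ — needs weakening: y, w, v, x, z, u1, y1 unused
linear: ✗ — needs weakening: y, w, v, x, z, u1, y1 unused
affine: ✓ — u, y, w, v, x, z, u1, y1: no repeats, contraction unneeded
relevant: ✗ — needs weakening: y, w, v, x, z, u1, y1 unused
unrestricted: ✓ — well-typed at T3 -> T1 -> (T2 -> T2) -> T1 -> T1 -> T2 -> T2 -> T2; no restrictions here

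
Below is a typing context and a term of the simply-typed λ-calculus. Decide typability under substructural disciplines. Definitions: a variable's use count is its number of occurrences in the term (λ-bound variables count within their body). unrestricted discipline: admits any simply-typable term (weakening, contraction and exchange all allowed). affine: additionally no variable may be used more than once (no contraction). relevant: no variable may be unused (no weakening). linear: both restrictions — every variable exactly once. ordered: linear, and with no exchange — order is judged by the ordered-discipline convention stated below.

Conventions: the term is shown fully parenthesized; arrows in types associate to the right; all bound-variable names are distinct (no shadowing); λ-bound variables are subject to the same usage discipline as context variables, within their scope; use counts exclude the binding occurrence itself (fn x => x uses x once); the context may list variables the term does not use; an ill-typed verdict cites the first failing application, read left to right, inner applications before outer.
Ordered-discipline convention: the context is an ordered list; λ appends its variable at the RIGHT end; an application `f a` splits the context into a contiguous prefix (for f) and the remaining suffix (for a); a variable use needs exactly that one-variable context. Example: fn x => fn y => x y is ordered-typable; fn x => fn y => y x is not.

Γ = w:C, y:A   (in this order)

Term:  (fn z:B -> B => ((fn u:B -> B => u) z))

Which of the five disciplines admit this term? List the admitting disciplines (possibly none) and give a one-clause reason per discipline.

admitted by: affine, unrestricted
use counts: w: 0; y: 0; z (λ-bound): 1; u (λ-bound): 1
order of uses: u, z
typing: ✓ — (B -> B) -> B -> B
ordered ✗ (unused: w, y — weakening required)
linear ✗ (unused: w, y — weakening required)
affine ✓ (at most one use each (w, y, z, u))
relevant ✗ (unused: w, y — weakening required)
unrestricted ✓ (type-checks ((B -> B) -> B -> B) and nothing is barred)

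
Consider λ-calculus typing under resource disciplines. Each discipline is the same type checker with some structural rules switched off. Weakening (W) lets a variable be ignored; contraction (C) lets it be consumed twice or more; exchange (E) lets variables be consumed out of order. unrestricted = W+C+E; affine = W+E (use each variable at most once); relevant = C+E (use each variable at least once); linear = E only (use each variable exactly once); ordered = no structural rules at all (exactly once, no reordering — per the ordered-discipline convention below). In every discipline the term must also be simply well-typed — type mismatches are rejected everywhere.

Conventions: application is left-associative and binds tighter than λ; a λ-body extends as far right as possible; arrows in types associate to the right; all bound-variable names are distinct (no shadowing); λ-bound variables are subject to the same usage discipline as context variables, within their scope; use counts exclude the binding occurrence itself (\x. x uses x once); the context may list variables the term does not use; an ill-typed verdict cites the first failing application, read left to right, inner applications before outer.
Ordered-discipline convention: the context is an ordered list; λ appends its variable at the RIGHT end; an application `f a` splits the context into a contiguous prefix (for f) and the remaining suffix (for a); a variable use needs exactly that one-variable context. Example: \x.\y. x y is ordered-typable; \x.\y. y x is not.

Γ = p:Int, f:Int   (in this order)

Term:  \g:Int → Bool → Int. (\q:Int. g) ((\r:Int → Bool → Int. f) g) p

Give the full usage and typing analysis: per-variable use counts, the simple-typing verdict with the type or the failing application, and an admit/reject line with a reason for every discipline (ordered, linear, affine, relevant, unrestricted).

variable uses: p: 1, f: 1, g (λ-bound): 2, q (λ-bound): 0, r (λ-bound): 0
order of uses: g, f, g, p
typing: the term checks, with type (Int → Bool → Int) → Bool → Int
ordered ✗ (repeated use of g ×2; unused: q, r — weakening required)
linear ✗ (repeated use of g ×2; unused: q, r — weakening required)
affine ✗ (repeated use of g ×2)
relevant ✗ (unused: q, r — weakening required)
unrestricted ✓ (well-typed at (Int → Bool → Int) → Bool → Int; no restrictions here)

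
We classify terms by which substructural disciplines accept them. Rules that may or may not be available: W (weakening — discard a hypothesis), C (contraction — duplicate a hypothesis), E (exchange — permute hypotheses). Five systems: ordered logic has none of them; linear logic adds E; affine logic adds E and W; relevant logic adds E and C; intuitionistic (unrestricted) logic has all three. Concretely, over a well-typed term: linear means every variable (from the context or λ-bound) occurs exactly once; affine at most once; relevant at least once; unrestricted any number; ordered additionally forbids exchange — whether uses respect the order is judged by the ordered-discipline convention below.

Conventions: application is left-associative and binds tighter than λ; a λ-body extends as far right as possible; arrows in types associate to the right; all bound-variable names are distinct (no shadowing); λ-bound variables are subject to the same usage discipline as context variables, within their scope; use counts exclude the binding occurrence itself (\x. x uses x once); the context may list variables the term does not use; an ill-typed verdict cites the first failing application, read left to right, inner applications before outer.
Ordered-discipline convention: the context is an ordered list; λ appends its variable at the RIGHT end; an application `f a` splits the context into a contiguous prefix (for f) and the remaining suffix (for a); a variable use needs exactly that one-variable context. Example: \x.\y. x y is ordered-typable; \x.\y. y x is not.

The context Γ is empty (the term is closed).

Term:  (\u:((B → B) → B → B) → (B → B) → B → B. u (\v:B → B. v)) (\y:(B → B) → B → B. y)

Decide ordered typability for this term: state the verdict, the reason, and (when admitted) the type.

yes — u, v, y once each; derivable with no W/C/E; term : (B → B) → B → B
variable uses: u (bound): 1; v (bound): 1; y (bound): 1
use order (left to right): u, v, y
typing: the term checks, with type (B → B) → B → B
across the five disciplines: ordered ✓, linear ✓, affine ✓, relevant ✓, unrestricted ✓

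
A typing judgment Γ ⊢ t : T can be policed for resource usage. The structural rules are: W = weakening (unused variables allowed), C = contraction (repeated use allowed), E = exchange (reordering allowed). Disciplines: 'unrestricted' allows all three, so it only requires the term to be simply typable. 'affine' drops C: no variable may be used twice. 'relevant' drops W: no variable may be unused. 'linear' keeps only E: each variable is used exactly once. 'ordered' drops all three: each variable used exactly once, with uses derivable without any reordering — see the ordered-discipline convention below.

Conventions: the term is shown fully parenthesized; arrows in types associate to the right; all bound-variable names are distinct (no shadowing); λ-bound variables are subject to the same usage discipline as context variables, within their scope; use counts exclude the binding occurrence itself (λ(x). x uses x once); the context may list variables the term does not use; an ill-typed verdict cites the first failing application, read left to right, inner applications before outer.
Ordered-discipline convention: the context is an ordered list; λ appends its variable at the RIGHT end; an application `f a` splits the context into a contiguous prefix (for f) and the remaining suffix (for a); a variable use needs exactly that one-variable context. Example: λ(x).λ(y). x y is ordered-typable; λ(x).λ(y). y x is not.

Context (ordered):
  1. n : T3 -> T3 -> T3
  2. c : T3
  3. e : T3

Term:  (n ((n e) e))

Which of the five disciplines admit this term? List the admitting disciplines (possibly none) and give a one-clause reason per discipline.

accepted by: unrestricted
usage: n=2; c=0; e=2
use order (left to right): n, n, e, e
typing: ✓ — T3 -> T3
ordered: ✗ — needs contraction — n ×2, e ×2; unused: c — weakening required
linear: ✗ — needs contraction — n ×2, e ×2; unused: c — weakening required
affine: ✗ — needs contraction — n ×2, e ×2
relevant: ✗ — unused: c — weakening required
unrestricted: ✓ — type-checks (T3 -> T3) and nothing is barred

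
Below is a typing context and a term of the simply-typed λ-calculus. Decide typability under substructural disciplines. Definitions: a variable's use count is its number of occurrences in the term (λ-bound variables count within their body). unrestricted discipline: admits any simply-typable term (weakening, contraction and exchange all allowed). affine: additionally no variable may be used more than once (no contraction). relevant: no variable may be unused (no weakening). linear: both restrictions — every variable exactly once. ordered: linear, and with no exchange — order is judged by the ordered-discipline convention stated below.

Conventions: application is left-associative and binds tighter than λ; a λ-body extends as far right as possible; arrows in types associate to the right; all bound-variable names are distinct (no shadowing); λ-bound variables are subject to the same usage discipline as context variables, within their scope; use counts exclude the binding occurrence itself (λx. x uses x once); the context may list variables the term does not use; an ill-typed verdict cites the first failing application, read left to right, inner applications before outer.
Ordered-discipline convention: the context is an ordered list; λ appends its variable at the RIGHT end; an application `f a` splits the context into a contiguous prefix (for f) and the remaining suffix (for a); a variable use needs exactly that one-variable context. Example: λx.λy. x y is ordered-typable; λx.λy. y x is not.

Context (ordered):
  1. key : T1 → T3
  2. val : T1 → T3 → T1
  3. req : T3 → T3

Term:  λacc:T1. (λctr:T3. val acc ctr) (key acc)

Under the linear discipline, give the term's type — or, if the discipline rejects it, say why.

not well-typed under linear — acc ×2 used more than once (contraction); needs weakening: req unused
counts: key: 1×; val: 1×; req: 0×; acc (bound): 2×; ctr (bound): 1×
use order (left to right): val, acc, ctr, key, acc
typing: well-typed — term : T1 → T1
per-discipline verdicts: ordered ✗ | linear ✗ | affine ✗ | relevant ✗ | unrestricted ✓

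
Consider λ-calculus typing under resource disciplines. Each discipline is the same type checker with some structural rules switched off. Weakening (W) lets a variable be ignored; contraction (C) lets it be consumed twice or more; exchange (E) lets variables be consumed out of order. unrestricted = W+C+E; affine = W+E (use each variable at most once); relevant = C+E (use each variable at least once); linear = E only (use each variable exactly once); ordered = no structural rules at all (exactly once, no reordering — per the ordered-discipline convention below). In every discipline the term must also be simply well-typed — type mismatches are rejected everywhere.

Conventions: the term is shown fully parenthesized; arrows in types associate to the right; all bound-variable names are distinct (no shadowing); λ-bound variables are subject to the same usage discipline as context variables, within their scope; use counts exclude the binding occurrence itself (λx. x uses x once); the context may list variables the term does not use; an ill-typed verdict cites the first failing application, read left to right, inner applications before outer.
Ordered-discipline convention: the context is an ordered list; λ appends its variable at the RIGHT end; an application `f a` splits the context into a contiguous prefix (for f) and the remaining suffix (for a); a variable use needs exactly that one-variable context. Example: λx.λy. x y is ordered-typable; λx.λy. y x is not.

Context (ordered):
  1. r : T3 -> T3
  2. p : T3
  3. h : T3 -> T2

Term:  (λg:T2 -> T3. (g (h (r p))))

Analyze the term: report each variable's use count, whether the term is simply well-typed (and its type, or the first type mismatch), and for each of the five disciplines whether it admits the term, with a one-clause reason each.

use counts: r: 1; p: 1; h: 1; g (λ-bound): 1
left-to-right use order: g, h, r, p
typing: well-typed — term : (T2 -> T3) -> T3
ordered ✗ (use order g, h, r, p needs exchange)
linear ✓ (each of r, p, h, g used exactly once)
affine ✓ (no duplicate uses among r, p, h, g)
relevant ✓ (none of r, p, h, g goes unused)
unrestricted ✓ (type-checks ((T2 -> T3) -> T3) and nothing is barred)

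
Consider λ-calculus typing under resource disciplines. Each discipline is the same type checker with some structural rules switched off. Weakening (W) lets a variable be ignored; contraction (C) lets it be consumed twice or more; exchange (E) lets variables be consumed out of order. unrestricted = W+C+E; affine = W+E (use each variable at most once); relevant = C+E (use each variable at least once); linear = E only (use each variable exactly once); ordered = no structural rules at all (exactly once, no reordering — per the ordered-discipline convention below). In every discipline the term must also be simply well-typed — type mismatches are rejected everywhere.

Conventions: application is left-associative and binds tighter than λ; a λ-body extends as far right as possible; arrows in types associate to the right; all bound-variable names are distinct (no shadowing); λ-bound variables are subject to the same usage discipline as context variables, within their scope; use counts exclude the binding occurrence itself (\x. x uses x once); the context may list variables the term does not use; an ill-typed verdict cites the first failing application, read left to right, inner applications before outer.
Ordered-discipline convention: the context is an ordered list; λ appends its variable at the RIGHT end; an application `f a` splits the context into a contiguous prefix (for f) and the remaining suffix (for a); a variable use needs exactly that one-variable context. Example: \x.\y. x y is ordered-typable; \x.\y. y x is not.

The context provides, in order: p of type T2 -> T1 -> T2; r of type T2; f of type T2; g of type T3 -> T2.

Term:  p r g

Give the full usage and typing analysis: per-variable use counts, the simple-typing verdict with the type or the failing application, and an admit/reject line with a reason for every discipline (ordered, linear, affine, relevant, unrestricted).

counts: p=1, r=1, f=0, g=1
use order (left to right): p, r, g
typing: ill-typed: an application expects T1 but receives T3 -> T2
ordered: ✗ — a type mismatch blocks all five
linear: ✗ — the type mismatch rejects it
affine: ✗ — not simply typable
relevant: ✗ — fails simple typing
unrestricted: ✗ — a type mismatch blocks all five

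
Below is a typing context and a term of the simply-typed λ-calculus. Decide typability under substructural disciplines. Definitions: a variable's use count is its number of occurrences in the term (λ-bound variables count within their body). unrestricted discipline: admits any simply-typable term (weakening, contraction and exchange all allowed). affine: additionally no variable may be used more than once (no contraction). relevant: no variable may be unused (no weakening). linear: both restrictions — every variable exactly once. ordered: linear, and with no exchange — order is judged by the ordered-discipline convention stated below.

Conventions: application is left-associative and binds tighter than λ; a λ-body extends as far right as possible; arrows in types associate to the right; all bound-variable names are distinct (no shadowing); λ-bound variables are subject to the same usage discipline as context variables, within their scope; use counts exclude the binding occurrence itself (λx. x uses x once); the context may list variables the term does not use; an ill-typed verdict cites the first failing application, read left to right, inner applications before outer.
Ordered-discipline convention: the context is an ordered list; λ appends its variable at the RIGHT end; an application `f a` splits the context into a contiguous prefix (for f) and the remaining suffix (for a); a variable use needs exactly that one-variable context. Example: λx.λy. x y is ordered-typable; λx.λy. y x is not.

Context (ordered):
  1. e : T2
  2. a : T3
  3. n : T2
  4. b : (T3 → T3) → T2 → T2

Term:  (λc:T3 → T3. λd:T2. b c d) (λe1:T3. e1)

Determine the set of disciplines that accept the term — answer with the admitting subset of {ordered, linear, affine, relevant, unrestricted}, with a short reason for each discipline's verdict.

accepted by: affine, unrestricted
counts: e=0; a=0; n=0; b=1; c [bound]=1; d [bound]=1; e1 [bound]=1
order of uses: b, c, d, e1
typing: ✓ — T2 → T2
ordered: ✗, e, a, n never used (weakening)
linear: ✗, e, a, n never used (weakening)
affine: ✓, no duplicate uses among e, a, n, b, c, d, e1
relevant: ✗, e, a, n never used (weakening)
unrestricted: ✓, simply typable at T2 → T2; W, C, E all held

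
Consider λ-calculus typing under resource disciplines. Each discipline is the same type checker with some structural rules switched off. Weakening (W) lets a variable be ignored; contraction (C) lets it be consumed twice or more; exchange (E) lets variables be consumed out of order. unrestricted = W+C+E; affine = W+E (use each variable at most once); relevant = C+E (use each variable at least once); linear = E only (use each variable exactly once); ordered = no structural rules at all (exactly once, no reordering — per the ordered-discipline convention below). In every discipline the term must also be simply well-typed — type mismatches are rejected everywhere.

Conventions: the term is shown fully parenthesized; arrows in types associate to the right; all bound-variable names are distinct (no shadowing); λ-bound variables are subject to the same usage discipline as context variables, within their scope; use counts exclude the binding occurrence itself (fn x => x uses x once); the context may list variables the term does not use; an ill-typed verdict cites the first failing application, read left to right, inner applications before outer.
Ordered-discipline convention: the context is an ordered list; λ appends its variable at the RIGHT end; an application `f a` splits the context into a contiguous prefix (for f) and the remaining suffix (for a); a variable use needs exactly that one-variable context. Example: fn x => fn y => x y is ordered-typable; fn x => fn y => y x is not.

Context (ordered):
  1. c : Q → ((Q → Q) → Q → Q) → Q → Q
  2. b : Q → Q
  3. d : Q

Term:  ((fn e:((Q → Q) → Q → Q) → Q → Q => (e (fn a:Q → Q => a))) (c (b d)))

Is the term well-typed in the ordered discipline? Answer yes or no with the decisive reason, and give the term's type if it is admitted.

yes — single-use (c, b, d, e, a), ordered derivation ok; term : Q → Q
counts: c ×1, b ×1, d ×1, e [bound] ×1, a [bound] ×1
order of uses: e, a, c, b, d
typing: well-typed at Q → Q
per-discipline verdicts: ordered ✓, linear ✓, affine ✓, relevant ✓, unrestricted ✓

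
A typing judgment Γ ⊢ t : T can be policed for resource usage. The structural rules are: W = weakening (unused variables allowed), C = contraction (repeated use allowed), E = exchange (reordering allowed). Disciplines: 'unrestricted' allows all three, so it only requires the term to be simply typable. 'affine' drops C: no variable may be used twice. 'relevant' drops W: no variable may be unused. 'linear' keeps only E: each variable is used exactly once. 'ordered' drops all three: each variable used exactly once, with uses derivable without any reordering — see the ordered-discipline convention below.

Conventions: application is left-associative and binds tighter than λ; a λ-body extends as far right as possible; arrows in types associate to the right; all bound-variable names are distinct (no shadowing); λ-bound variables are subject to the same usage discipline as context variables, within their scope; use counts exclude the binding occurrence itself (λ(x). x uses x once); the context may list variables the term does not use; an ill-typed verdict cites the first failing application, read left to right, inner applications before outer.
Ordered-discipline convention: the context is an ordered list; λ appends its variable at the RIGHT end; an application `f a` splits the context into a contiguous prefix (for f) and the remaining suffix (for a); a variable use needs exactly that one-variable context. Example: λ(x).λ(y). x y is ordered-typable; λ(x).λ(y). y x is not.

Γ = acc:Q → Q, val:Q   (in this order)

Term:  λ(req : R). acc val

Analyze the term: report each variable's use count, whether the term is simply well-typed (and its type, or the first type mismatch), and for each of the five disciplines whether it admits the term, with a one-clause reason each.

variable uses: acc: 1; val: 1; req (bound): 0
use order (left to right): acc, val
typing: ✓ — R → Q
ordered ✗ (needs weakening: req unused)
linear ✗ (needs weakening: req unused)
affine ✓ (acc, val, req: no repeats, contraction unneeded)
relevant ✗ (needs weakening: req unused)
unrestricted ✓ (typability at R → Q is all that's needed)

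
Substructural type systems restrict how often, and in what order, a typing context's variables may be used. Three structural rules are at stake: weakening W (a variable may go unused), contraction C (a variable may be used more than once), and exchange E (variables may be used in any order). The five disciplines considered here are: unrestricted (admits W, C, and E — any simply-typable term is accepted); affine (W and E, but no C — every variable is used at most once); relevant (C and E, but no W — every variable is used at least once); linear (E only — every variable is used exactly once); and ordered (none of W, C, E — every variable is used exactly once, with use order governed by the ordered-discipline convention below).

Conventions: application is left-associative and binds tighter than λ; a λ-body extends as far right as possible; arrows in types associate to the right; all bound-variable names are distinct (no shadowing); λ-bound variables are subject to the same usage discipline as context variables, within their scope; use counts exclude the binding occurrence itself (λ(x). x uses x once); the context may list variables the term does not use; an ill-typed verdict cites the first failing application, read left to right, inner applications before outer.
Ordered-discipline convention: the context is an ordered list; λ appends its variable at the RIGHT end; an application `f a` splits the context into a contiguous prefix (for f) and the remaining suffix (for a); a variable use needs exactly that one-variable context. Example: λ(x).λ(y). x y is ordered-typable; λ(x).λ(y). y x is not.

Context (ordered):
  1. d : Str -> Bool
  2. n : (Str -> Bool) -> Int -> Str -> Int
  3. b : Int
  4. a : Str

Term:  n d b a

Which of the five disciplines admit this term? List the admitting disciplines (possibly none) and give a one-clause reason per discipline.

admitted by: linear, affine, relevant, unrestricted
variable uses: d: 1, n: 1, b: 1, a: 1
left-to-right use order: n, d, b, a
typing: well-typed at Int
ordered: ✗ — no ordered split (uses run n, d, b, a)
linear: ✓ — single use per variable (d, n, b, a)
affine: ✓ — d, n, b, a: no repeats, contraction unneeded
relevant: ✓ — every one of d, n, b, a appears
unrestricted: ✓ — type-checks (Int) and nothing is barred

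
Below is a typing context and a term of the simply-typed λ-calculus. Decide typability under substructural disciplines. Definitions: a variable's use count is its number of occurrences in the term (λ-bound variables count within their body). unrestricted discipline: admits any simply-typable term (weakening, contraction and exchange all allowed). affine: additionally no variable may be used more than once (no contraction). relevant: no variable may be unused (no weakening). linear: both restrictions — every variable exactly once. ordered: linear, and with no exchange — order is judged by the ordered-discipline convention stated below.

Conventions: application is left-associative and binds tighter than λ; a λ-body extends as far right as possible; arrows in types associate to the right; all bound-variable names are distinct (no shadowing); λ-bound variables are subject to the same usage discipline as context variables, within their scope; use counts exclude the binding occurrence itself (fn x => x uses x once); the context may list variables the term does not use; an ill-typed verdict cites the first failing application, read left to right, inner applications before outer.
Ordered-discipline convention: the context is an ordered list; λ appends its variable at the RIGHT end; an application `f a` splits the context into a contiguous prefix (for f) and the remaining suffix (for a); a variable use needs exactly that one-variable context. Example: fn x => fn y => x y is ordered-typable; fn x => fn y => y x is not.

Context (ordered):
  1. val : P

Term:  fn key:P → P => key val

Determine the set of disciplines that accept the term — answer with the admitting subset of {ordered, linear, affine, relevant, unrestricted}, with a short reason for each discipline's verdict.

accepted by: linear, affine, relevant, unrestricted
use counts: val=1; key (bound)=1
uses in reading order: key, val
typing: the term checks, with type (P → P) → P
ordered: ✗, no contiguous prefix/suffix split fits key, val
linear: ✓, each of val, key used exactly once
affine: ✓, none of val, key used more than once
relevant: ✓, val, key: all used, weakening unneeded
unrestricted: ✓, simply typable at (P → P) → P; W, C, E all held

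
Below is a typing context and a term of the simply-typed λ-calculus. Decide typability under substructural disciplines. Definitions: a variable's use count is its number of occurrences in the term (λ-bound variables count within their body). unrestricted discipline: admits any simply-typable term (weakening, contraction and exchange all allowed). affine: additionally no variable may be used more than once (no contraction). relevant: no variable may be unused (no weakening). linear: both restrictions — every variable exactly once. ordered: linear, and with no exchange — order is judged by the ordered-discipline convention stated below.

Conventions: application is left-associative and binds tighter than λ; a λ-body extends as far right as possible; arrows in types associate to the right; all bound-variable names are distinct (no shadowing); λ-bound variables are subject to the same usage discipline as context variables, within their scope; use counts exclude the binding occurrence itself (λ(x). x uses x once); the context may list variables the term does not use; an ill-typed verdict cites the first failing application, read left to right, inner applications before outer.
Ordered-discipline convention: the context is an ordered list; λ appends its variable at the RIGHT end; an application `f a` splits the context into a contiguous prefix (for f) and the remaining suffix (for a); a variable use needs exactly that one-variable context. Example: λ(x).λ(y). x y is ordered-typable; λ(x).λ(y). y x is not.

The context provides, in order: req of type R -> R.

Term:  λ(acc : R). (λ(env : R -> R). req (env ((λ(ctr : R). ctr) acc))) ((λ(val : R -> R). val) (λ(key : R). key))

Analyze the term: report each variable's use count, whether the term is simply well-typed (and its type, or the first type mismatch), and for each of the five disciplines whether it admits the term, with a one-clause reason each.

variable uses: req ×1, acc (λ-bound) ×1, env (λ-bound) ×1, ctr (λ-bound) ×1, val (λ-bound) ×1, key (λ-bound) ×1
use order (left to right): req, env, ctr, acc, val, key
typing: well-typed — term : R -> R
ordered ✗ (no ordered split (uses run req, env, ctr, acc, val, key))
linear ✓ (req, acc, env, ctr, val, key: one use apiece)
affine ✓ (req, acc, env, ctr, val, key: no repeats, contraction unneeded)
relevant ✓ (at least one use each (req, acc, env, ctr, val, key))
unrestricted ✓ (typability at R -> R is all that's needed)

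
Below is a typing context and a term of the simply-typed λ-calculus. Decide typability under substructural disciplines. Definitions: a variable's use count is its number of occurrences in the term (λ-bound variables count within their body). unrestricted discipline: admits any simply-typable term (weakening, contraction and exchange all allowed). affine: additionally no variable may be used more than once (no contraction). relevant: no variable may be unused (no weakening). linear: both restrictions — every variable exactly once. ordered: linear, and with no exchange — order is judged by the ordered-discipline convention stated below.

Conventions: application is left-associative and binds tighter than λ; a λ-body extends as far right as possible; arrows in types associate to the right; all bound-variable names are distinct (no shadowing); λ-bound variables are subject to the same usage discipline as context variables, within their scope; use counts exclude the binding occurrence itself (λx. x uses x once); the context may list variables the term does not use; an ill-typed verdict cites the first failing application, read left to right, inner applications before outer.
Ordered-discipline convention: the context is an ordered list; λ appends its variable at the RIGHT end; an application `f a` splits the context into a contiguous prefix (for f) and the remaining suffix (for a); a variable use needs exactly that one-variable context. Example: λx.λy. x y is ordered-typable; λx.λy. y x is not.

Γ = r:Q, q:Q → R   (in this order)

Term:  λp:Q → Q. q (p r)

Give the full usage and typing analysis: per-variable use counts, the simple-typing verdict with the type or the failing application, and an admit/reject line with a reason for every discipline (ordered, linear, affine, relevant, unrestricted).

counts: r ×1, q ×1, p (bound) ×1
order of uses: q, p, r
typing: well-typed at (Q → Q) → R
ordered: ✗ — no ordered split (uses run q, p, r)
linear: ✓ — r, q, p: one use apiece
affine: ✓ — none of r, q, p used more than once
relevant: ✓ — r, q, p: all used, weakening unneeded
unrestricted: ✓ — simply typable at (Q → Q) → R; W, C, E all held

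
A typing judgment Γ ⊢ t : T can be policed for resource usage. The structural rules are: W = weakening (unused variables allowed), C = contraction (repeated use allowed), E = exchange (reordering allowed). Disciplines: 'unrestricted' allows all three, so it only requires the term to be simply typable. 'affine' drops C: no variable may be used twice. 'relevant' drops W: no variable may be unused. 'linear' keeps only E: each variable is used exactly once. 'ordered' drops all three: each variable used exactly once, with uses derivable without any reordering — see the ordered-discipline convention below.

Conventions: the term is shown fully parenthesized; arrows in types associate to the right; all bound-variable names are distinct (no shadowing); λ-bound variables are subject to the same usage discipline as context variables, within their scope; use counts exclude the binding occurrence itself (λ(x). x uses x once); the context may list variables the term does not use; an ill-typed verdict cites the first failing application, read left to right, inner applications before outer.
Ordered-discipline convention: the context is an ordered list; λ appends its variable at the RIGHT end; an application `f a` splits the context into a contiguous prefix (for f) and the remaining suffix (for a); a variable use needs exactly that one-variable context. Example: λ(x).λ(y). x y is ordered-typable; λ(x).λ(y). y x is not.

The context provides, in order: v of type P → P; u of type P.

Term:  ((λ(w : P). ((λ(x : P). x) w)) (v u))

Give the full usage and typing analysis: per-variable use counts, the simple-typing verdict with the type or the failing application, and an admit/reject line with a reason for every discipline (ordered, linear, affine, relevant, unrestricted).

usage: v: 1×, u: 1×, w (λ-bound): 1×, x (λ-bound): 1×
order of uses: x, w, v, u
typing: ✓ — P
ordered: ✓, single-use (v, u, w, x), ordered derivation ok
linear: ✓, v, u, w, x: one use apiece
affine: ✓, v, u, w, x: no repeats, contraction unneeded
relevant: ✓, v, u, w, x: all used, weakening unneeded
unrestricted: ✓, typability at P is all that's needed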